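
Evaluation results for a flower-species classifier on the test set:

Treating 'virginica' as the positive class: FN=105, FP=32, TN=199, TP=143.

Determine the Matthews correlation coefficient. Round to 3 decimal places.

0.455

MCC = (TP·TN − FP·FN) / √((TP+FP)(TP+FN)(TN+FP)(TN+FN))
Numerator = 143·199 − 32·105 = 25097
Denominator = √(175·248·231·304) = √3047721600 = 55206.1736
MCC = 25097 / 55206.1736 = 0.455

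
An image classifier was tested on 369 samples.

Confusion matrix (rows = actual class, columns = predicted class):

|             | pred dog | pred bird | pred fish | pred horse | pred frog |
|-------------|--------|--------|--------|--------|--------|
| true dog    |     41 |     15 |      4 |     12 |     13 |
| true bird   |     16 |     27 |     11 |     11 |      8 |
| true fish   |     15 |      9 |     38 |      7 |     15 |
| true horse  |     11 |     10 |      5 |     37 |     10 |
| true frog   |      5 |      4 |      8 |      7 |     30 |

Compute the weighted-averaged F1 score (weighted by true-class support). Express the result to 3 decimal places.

Per-class F1 score (2·TP/(2·TP+FP+FN)):
  dog: TP=41, FP=16+15+11+5=47, FN=15+4+12+13=44 → 82/173 = 0.4740
  bird: TP=27, FP=15+9+10+4=38, FN=16+11+11+8=46 → 54/138 = 0.3913
  fish: TP=38, FP=4+11+5+8=28, FN=15+9+7+15=46 → 76/150 = 0.5067
  horse: TP=37, FP=12+11+7+7=37, FN=11+10+5+10=36 → 74/147 = 0.5034
  frog: TP=30, FP=13+8+15+10=46, FN=5+4+8+7=24 → 60/130 = 0.4615
Weighted-F1 score = Σ (supportᵢ/N)·F1 scoreᵢ with N=369: (85/369)·0.4740 + (73/369)·0.3913 + (84/369)·0.5067 + (73/369)·0.5034 + (54/369)·0.4615 = 0.469

0.469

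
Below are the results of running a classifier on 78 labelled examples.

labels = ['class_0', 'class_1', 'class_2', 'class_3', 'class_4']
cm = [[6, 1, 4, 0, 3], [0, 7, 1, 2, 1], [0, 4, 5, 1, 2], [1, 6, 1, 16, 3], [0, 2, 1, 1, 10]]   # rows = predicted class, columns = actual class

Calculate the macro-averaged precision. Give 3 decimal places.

0.558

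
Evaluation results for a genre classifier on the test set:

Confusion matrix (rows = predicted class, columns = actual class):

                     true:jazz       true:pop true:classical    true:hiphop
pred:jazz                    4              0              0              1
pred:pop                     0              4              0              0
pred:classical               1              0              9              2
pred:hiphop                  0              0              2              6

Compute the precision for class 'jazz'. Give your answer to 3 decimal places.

Treat 'jazz' as positive and all other classes as negative.
precision = TP/(TP+FP).
jazz: TP=4, FP=0+0+1=1 → 4/5 = 0.8000

0.800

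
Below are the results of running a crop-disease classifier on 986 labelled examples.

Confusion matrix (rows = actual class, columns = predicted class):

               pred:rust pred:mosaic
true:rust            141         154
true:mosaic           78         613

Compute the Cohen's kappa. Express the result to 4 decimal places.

0.3942

Observed agreement pₒ = trace/N = 754/986 = 0.76471
Expected agreement pₑ = Σ (rowᵢ·colᵢ)/N² = (295·219 + 691·767)/986² = 0.61161
κ = (pₒ − pₑ)/(1 − pₑ) = (0.76471 − 0.61161)/(1 − 0.61161) = 0.3942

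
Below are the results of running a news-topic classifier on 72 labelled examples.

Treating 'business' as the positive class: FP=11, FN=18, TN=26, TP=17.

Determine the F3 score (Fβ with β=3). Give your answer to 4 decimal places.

0.4956

Fβ = (1+β²)·TP / ((1+β²)·TP + β²·FN + FP), with β²=9
= 10·17 / (10·17 + 9·18 + 11) = 0.4956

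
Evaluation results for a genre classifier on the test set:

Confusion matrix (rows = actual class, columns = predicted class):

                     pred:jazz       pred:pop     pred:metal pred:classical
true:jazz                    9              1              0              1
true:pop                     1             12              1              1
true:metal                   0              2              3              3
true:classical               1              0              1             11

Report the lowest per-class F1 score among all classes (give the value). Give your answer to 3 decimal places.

0.462

Per-class F1 score (2·TP/(2·TP+FP+FN)):
  jazz: TP=9, FP=1+0+1=2, FN=1+0+1=2 → 18/22 = 0.8182
  pop: TP=12, FP=1+2+0=3, FN=1+1+1=3 → 24/30 = 0.8000
  metal: TP=3, FP=0+1+1=2, FN=0+2+3=5 → 6/13 = 0.4615
  classical: TP=11, FP=1+1+3=5, FN=1+0+1=2 → 22/29 = 0.7586
Lowest is class 'metal' with F1 score = 0.462.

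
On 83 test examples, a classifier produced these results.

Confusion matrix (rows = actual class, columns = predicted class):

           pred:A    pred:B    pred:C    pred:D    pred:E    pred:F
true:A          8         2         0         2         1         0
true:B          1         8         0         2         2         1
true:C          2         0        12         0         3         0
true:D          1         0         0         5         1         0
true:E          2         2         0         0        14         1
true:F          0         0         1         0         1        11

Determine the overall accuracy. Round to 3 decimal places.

Accuracy = trace / total = (8+8+12+5+14+11=58) / 83 = 58/83 = 0.699

0.699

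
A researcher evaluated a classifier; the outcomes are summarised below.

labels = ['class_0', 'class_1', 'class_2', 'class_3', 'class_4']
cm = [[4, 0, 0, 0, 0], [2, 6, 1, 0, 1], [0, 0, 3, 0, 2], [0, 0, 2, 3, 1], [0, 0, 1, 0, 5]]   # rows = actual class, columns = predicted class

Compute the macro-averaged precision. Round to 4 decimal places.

Per-class precision (TP/(TP+FP)):
  class_0: TP=4, FP=2+0+0+0=2 → 4/6 = 0.66667
  class_1: TP=6, FP=0+0+0+0=0 → 6/6 = 1.00000
  class_2: TP=3, FP=0+1+2+1=4 → 3/7 = 0.42857
  class_3: TP=3, FP=0+0+0+0=0 → 3/3 = 1.00000
  class_4: TP=5, FP=0+1+2+1=4 → 5/9 = 0.55556
Macro-precision = mean = (0.66667 + 1.00000 + 0.42857 + 1.00000 + 0.55556) / 5 = 0.7302

0.7302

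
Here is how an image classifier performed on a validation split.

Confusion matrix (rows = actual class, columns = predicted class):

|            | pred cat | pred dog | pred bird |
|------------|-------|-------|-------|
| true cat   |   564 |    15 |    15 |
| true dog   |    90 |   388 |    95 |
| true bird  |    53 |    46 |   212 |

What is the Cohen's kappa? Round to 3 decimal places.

Observed agreement pₒ = trace/N = 1164/1478 = 0.7876
Expected agreement pₑ = Σ (rowᵢ·colᵢ)/N² = (594·707 + 573·449 + 311·322)/1478² = 0.3559
κ = (pₒ − pₑ)/(1 − pₑ) = (0.7876 − 0.3559)/(1 − 0.3559) = 0.670

0.670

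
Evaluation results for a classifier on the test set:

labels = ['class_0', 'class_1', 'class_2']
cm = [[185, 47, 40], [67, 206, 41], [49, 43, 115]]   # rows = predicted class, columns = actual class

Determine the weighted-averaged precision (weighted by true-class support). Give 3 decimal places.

0.640

Per-class precision (TP/(TP+FP)):
  class_0: TP=185, FP=47+40=87 → 185/272 = 0.6801
  class_1: TP=206, FP=67+41=108 → 206/314 = 0.6561
  class_2: TP=115, FP=49+43=92 → 115/207 = 0.5556
Weighted-precision = Σ (supportᵢ/N)·precisionᵢ with N=793: (301/793)·0.6801 + (296/793)·0.6561 + (196/793)·0.5556 = 0.640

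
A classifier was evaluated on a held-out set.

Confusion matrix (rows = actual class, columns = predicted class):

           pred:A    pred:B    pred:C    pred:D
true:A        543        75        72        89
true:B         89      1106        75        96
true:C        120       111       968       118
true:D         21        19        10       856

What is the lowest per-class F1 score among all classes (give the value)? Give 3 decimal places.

0.700

Per-class F1 score (2·TP/(2·TP+FP+FN)):
  A: TP=543, FP=89+120+21=230, FN=75+72+89=236 → 1086/1552 = 0.6997
  B: TP=1106, FP=75+111+19=205, FN=89+75+96=260 → 2212/2677 = 0.8263
  C: TP=968, FP=72+75+10=157, FN=120+111+118=349 → 1936/2442 = 0.7928
  D: TP=856, FP=89+96+118=303, FN=21+19+10=50 → 1712/2065 = 0.8291
Lowest is class 'A' with F1 score = 0.700.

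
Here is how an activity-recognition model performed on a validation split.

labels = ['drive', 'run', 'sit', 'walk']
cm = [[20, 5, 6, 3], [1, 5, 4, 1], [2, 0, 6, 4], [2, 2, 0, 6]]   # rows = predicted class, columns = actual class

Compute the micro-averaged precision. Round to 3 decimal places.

Micro-averaging pools counts across classes: ΣTP=37, ΣFP=30, ΣFN=30.
Micro-precision = TP/(TP+FP) on pooled counts = 0.552 (equals overall accuracy in single-label multiclass).

0.552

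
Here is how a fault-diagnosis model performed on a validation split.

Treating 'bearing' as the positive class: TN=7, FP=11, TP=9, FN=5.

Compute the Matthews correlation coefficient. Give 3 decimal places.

0.033

MCC = (TP·TN − FP·FN) / √((TP+FP)(TP+FN)(TN+FP)(TN+FN))
Numerator = 9·7 − 11·5 = 8
Denominator = √(20·14·18·12) = √60480 = 245.9268
MCC = 8 / 245.9268 = 0.033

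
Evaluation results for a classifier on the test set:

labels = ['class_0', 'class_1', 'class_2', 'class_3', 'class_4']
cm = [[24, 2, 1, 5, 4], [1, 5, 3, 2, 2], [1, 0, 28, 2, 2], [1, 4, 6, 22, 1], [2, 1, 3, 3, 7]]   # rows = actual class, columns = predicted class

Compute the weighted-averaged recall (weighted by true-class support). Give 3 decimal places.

Per-class recall (TP/(TP+FN)):
  class_0: TP=24, FN=2+1+5+4=12 → 24/36 = 0.6667
  class_1: TP=5, FN=1+3+2+2=8 → 5/13 = 0.3846
  class_2: TP=28, FN=1+0+2+2=5 → 28/33 = 0.8485
  class_3: TP=22, FN=1+4+6+1=12 → 22/34 = 0.6471
  class_4: TP=7, FN=2+1+3+3=9 → 7/16 = 0.4375
Weighted-recall = Σ (supportᵢ/N)·recallᵢ with N=132: (36/132)·0.6667 + (13/132)·0.3846 + (33/132)·0.8485 + (34/132)·0.6471 + (16/132)·0.4375 = 0.652

0.652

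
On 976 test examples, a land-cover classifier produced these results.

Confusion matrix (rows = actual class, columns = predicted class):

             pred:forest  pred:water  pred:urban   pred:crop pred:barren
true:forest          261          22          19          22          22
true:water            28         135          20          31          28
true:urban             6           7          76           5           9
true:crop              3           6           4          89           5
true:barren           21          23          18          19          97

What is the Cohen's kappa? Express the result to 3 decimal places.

Observed agreement pₒ = trace/N = 658/976 = 0.6742
Expected agreement pₑ = Σ (rowᵢ·colᵢ)/N² = (346·319 + 242·193 + 103·137 + 107·166 + 178·161)/976² = 0.2284
κ = (pₒ − pₑ)/(1 − pₑ) = (0.6742 − 0.2284)/(1 − 0.2284) = 0.578

0.578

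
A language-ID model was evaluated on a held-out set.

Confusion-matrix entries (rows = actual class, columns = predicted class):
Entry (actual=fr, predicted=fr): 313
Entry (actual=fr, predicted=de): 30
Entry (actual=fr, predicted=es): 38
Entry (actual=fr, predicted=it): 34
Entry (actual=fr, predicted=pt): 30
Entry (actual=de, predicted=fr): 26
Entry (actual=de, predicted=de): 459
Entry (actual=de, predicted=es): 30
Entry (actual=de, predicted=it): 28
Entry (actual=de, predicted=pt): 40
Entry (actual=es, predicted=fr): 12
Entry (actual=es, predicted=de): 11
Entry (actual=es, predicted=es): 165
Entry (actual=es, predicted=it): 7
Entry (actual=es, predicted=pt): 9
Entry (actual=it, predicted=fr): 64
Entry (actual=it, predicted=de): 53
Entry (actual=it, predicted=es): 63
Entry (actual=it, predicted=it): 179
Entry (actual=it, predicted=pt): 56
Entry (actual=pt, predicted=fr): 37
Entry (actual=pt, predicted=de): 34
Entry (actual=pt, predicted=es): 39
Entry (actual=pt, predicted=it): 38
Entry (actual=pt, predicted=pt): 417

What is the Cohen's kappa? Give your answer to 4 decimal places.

Observed agreement pₒ = trace/N = 1533/2212 = 0.69304
Expected agreement pₑ = Σ (rowᵢ·colᵢ)/N² = (445·452 + 583·587 + 204·335 + 415·286 + 565·552)/2212² = 0.21302
κ = (pₒ − pₑ)/(1 − pₑ) = (0.69304 − 0.21302)/(1 − 0.21302) = 0.6100

0.6100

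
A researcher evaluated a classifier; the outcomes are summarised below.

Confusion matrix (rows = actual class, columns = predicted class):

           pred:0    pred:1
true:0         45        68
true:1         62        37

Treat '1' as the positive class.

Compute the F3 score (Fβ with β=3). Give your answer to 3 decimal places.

0.371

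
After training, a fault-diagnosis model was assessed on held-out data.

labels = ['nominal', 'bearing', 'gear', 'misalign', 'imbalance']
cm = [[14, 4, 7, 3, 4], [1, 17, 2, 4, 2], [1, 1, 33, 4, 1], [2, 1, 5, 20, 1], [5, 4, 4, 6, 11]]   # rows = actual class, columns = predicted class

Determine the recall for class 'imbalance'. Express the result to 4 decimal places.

0.3667

recall = TP/(TP+FN).
imbalance: TP=11, FN=5+4+4+6=19 → 11/30 = 0.36667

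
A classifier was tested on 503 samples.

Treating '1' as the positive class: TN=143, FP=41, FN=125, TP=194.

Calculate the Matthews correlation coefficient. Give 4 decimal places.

0.3720

MCC = (TP·TN − FP·FN) / √((TP+FP)(TP+FN)(TN+FP)(TN+FN))
Numerator = 194·143 − 41·125 = 22617
Denominator = √(235·319·184·268) = √3696674080 = 60800.2803
MCC = 22617 / 60800.2803 = 0.3720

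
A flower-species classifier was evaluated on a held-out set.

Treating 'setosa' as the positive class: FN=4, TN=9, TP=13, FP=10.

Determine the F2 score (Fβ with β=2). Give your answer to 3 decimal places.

Fβ = (1+β²)·TP / ((1+β²)·TP + β²·FN + FP), with β²=4
= 5·13 / (5·13 + 4·4 + 10) = 0.714

0.714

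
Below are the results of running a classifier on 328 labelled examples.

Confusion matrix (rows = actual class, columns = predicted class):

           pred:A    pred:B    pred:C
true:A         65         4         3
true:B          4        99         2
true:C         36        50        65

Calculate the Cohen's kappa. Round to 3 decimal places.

Observed agreement pₒ = trace/N = 229/328 = 0.6982
Expected agreement pₑ = Σ (rowᵢ·colᵢ)/N² = (72·105 + 105·153 + 151·70)/328² = 0.3178
κ = (pₒ − pₑ)/(1 − pₑ) = (0.6982 − 0.3178)/(1 − 0.3178) = 0.558

0.558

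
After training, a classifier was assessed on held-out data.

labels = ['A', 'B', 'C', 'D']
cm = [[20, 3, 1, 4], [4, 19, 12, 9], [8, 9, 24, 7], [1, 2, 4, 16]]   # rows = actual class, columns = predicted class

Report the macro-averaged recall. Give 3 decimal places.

Per-class recall (TP/(TP+FN)):
  A: TP=20, FN=3+1+4=8 → 20/28 = 0.7143
  B: TP=19, FN=4+12+9=25 → 19/44 = 0.4318
  C: TP=24, FN=8+9+7=24 → 24/48 = 0.5000
  D: TP=16, FN=1+2+4=7 → 16/23 = 0.6957
Macro-recall = mean = (0.7143 + 0.4318 + 0.5000 + 0.6957) / 4 = 0.585

0.585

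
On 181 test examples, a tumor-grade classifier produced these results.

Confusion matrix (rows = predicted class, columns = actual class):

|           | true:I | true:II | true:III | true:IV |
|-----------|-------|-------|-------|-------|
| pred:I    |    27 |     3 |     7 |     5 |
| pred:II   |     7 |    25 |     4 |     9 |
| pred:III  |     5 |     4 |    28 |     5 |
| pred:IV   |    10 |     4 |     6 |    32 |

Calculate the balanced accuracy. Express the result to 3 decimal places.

0.624

Balanced accuracy = mean of per-class recall.
  I: recall = 27/49 = 0.5510
  II: recall = 25/36 = 0.6944
  III: recall = 28/45 = 0.6222
  IV: recall = 32/51 = 0.6275
Mean = (0.5510 + 0.6944 + 0.6222 + 0.6275) / 4 = 0.624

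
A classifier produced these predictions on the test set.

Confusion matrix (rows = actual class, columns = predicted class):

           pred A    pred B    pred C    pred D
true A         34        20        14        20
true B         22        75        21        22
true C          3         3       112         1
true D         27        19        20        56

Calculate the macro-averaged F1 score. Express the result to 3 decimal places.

Per-class F1 score (2·TP/(2·TP+FP+FN)):
  A: TP=34, FP=22+3+27=52, FN=20+14+20=54 → 68/174 = 0.3908
  B: TP=75, FP=20+3+19=42, FN=22+21+22=65 → 150/257 = 0.5837
  C: TP=112, FP=14+21+20=55, FN=3+3+1=7 → 224/286 = 0.7832
  D: TP=56, FP=20+22+1=43, FN=27+19+20=66 → 112/221 = 0.5068
Macro-F1 score = mean = (0.3908 + 0.5837 + 0.7832 + 0.5068) / 4 = 0.566

0.566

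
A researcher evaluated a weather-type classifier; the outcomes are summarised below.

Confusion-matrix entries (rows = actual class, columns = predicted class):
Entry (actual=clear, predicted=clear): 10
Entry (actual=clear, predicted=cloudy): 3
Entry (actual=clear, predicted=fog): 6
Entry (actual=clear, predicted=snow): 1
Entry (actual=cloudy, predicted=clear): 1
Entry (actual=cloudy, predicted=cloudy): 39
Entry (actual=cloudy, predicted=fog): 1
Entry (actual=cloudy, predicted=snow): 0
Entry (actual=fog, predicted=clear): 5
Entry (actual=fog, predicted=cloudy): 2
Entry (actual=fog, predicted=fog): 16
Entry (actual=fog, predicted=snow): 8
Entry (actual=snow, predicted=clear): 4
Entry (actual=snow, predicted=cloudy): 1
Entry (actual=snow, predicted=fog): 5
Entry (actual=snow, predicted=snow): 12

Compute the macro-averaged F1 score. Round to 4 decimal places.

0.6269

Per-class F1 score (2·TP/(2·TP+FP+FN)):
  clear: TP=10, FP=1+5+4=10, FN=3+6+1=10 → 20/40 = 0.50000
  cloudy: TP=39, FP=3+2+1=6, FN=1+1+0=2 → 78/86 = 0.90698
  fog: TP=16, FP=6+1+5=12, FN=5+2+8=15 → 32/59 = 0.54237
  snow: TP=12, FP=1+0+8=9, FN=4+1+5=10 → 24/43 = 0.55814
Macro-F1 score = mean = (0.50000 + 0.90698 + 0.54237 + 0.55814) / 4 = 0.6269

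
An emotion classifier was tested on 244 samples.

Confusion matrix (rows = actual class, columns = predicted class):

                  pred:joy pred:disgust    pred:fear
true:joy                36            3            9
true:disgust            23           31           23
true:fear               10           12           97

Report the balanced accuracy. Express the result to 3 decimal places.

0.656

Balanced accuracy = mean of per-class recall.
  joy: recall = 36/48 = 0.7500
  disgust: recall = 31/77 = 0.4026
  fear: recall = 97/119 = 0.8151
Mean = (0.7500 + 0.4026 + 0.8151) / 3 = 0.656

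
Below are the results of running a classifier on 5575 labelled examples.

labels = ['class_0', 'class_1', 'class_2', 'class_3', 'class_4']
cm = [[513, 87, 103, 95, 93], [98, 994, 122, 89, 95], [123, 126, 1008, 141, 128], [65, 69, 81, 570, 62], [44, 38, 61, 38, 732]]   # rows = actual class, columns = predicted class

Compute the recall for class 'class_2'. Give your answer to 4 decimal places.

0.6606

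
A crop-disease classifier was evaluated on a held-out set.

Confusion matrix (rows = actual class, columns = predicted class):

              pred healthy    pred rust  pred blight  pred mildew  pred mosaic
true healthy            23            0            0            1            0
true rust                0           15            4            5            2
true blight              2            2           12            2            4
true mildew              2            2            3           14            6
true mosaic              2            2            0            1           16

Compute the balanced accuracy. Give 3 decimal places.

0.672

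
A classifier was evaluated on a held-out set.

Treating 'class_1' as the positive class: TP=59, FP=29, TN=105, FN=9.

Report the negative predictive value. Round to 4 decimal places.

0.9211

NPV = TN/(TN+FN) = 105/(105+9) = 0.9211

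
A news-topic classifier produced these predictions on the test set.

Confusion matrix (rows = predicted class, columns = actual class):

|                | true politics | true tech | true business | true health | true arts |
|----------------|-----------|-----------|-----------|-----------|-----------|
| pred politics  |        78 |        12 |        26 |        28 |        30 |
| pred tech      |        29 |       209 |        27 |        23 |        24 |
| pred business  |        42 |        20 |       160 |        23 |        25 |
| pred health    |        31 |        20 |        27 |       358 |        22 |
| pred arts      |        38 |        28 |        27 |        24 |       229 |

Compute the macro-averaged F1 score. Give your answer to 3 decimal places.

0.630

Per-class F1 score (2·TP/(2·TP+FP+FN)):
  politics: TP=78, FP=12+26+28+30=96, FN=29+42+31+38=140 → 156/392 = 0.3980
  tech: TP=209, FP=29+27+23+24=103, FN=12+20+20+28=80 → 418/601 = 0.6955
  business: TP=160, FP=42+20+23+25=110, FN=26+27+27+27=107 → 320/537 = 0.5959
  health: TP=358, FP=31+20+27+22=100, FN=28+23+23+24=98 → 716/914 = 0.7834
  arts: TP=229, FP=38+28+27+24=117, FN=30+24+25+22=101 → 458/676 = 0.6775
Macro-F1 score = mean = (0.3980 + 0.6955 + 0.5959 + 0.7834 + 0.6775) / 5 = 0.630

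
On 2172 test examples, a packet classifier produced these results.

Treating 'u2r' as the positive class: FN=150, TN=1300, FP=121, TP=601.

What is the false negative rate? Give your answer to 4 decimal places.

FNR = FN/(FN+TP) = 150/(150+601) = 0.1997

0.1997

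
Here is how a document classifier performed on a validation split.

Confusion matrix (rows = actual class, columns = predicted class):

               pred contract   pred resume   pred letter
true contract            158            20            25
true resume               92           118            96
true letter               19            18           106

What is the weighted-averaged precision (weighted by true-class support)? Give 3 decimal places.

Per-class precision (TP/(TP+FP)):
  contract: TP=158, FP=92+19=111 → 158/269 = 0.5874
  resume: TP=118, FP=20+18=38 → 118/156 = 0.7564
  letter: TP=106, FP=25+96=121 → 106/227 = 0.4670
Weighted-precision = Σ (supportᵢ/N)·precisionᵢ with N=652: (203/652)·0.5874 + (306/652)·0.7564 + (143/652)·0.4670 = 0.640

0.640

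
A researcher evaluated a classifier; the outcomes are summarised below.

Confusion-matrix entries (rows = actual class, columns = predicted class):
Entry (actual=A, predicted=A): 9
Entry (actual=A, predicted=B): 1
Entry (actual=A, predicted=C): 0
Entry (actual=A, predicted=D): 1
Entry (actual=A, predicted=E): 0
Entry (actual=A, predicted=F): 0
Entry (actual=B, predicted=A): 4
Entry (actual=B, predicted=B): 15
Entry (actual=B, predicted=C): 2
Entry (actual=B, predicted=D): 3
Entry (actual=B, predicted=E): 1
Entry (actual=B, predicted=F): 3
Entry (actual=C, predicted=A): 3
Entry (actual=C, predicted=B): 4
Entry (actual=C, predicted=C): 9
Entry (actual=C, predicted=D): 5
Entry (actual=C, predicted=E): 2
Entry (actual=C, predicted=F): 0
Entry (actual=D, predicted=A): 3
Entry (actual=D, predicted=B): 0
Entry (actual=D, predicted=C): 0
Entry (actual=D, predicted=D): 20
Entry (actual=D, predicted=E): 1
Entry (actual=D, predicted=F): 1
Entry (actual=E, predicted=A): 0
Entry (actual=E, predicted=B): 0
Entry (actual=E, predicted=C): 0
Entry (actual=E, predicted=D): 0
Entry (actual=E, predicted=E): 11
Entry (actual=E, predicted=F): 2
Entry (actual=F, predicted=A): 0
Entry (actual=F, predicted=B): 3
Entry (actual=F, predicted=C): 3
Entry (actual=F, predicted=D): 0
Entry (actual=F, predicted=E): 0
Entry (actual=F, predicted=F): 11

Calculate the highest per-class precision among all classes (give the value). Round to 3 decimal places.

Per-class precision (TP/(TP+FP)):
  A: TP=9, FP=4+3+3+0+0=10 → 9/19 = 0.4737
  B: TP=15, FP=1+4+0+0+3=8 → 15/23 = 0.6522
  C: TP=9, FP=0+2+0+0+3=5 → 9/14 = 0.6429
  D: TP=20, FP=1+3+5+0+0=9 → 20/29 = 0.6897
  E: TP=11, FP=0+1+2+1+0=4 → 11/15 = 0.7333
  F: TP=11, FP=0+3+0+1+2=6 → 11/17 = 0.6471
Highest is class 'E' with precision = 0.733.

0.733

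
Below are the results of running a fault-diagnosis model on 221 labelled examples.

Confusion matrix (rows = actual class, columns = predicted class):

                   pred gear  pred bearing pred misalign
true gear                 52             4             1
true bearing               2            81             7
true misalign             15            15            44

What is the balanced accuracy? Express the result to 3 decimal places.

Balanced accuracy = mean of per-class recall.
  gear: recall = 52/57 = 0.9123
  bearing: recall = 81/90 = 0.9000
  misalign: recall = 44/74 = 0.5946
Mean = (0.9123 + 0.9000 + 0.5946) / 3 = 0.802

0.802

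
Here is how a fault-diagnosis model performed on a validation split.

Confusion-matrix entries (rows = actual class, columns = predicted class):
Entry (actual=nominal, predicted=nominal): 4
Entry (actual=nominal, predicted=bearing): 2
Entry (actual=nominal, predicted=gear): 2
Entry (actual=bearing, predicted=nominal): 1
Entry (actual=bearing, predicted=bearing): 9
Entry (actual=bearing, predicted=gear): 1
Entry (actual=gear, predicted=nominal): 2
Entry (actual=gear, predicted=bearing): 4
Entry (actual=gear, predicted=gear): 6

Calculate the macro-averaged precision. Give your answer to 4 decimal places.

0.6127

Per-class precision (TP/(TP+FP)):
  nominal: TP=4, FP=1+2=3 → 4/7 = 0.57143
  bearing: TP=9, FP=2+4=6 → 9/15 = 0.60000
  gear: TP=6, FP=2+1=3 → 6/9 = 0.66667
Macro-precision = mean = (0.57143 + 0.60000 + 0.66667) / 3 = 0.6127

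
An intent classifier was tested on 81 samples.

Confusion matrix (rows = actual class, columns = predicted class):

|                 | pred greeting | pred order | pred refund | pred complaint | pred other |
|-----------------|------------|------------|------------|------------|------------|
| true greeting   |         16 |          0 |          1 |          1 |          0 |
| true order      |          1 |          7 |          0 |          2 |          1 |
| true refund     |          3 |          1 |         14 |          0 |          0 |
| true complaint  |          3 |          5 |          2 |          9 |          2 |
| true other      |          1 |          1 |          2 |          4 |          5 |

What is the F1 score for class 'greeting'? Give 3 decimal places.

0.762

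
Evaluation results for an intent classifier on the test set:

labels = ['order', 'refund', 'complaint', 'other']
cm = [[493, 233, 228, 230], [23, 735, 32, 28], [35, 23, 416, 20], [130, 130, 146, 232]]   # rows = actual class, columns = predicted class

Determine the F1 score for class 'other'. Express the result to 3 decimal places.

F1 score = 2·TP/(2·TP+FP+FN).
other: TP=232, FP=230+28+20=278, FN=130+130+146=406 → 464/1148 = 0.4042

0.404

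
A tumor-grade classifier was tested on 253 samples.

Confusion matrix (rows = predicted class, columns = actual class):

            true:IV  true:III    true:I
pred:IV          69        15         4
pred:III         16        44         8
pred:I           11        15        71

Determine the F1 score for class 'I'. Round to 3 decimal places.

0.789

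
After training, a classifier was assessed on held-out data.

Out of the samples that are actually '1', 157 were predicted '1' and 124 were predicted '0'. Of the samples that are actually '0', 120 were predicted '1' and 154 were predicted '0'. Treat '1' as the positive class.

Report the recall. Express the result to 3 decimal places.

0.559

Recall = TP/(TP+FN) = 157/(157+124) = 157/281 = 0.559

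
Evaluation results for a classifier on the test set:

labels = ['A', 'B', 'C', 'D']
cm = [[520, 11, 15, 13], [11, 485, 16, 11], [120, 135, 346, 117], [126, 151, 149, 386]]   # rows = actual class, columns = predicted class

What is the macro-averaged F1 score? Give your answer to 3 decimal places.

0.664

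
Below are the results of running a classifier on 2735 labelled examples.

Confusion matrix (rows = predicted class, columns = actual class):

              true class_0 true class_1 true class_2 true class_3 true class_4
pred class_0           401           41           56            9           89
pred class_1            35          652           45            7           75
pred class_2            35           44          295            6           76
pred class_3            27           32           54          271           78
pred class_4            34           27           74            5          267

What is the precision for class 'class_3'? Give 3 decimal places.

One-vs-rest for 'class_3': TP = diagonal; FP = other classes predicted 'class_3'; FN = 'class_3' predicted as other.
precision = TP/(TP+FP).
class_3: TP=271, FP=27+32+54+78=191 → 271/462 = 0.5866

0.587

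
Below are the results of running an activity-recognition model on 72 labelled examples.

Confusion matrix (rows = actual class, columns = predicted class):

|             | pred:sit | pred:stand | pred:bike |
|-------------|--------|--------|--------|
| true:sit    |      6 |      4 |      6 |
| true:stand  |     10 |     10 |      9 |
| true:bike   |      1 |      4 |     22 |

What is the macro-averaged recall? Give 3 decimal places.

0.512

Per-class recall (TP/(TP+FN)):
  sit: TP=6, FN=4+6=10 → 6/16 = 0.3750
  stand: TP=10, FN=10+9=19 → 10/29 = 0.3448
  bike: TP=22, FN=1+4=5 → 22/27 = 0.8148
Macro-recall = mean = (0.3750 + 0.3448 + 0.8148) / 3 = 0.512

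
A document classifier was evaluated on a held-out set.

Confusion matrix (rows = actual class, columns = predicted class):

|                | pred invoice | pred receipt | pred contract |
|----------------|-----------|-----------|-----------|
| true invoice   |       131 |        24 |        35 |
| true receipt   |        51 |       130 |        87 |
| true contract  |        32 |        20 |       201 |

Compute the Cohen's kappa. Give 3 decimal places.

0.474

Observed agreement pₒ = trace/N = 462/711 = 0.6498
Expected agreement pₑ = Σ (rowᵢ·colᵢ)/N² = (190·214 + 268·174 + 253·323)/711² = 0.3343
κ = (pₒ − pₑ)/(1 − pₑ) = (0.6498 − 0.3343)/(1 − 0.3343) = 0.474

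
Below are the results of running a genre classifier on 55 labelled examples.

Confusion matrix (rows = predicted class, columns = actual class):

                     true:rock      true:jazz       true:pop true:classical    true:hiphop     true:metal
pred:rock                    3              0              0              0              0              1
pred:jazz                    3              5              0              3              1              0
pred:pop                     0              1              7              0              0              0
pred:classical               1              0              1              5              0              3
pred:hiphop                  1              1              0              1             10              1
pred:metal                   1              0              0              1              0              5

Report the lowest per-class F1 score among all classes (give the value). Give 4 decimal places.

0.4615

Per-class F1 score (2·TP/(2·TP+FP+FN)):
  rock: TP=3, FP=0+0+0+0+1=1, FN=3+0+1+1+1=6 → 6/13 = 0.46154
  jazz: TP=5, FP=3+0+3+1+0=7, FN=0+1+0+1+0=2 → 10/19 = 0.52632
  pop: TP=7, FP=0+1+0+0+0=1, FN=0+0+1+0+0=1 → 14/16 = 0.87500
  classical: TP=5, FP=1+0+1+0+3=5, FN=0+3+0+1+1=5 → 10/20 = 0.50000
  hiphop: TP=10, FP=1+1+0+1+1=4, FN=0+1+0+0+0=1 → 20/25 = 0.80000
  metal: TP=5, FP=1+0+0+1+0=2, FN=1+0+0+3+1=5 → 10/17 = 0.58824
Lowest is class 'rock' with F1 score = 0.4615.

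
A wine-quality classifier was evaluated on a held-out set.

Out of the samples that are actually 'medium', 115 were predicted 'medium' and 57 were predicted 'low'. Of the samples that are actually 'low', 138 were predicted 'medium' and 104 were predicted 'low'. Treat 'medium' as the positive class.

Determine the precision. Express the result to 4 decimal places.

Precision = TP/(TP+FP) = 115/(115+138) = 115/253 = 0.4545

0.4545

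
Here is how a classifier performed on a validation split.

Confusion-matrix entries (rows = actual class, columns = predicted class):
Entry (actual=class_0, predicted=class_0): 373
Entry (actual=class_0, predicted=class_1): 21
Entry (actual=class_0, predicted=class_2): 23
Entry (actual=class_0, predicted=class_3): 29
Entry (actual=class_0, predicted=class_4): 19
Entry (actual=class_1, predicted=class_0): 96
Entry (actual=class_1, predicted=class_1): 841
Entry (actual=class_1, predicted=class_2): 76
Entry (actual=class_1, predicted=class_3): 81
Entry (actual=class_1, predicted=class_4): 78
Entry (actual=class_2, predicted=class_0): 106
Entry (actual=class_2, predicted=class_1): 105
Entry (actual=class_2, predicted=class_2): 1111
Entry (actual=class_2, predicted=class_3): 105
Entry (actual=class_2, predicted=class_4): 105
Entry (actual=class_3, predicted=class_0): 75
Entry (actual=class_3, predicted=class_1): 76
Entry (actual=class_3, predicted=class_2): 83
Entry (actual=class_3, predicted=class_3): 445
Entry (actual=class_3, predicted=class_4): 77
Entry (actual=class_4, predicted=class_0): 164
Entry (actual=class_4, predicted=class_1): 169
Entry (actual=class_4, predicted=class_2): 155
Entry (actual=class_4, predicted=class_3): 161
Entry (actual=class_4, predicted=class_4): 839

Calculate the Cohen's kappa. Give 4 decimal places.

0.5754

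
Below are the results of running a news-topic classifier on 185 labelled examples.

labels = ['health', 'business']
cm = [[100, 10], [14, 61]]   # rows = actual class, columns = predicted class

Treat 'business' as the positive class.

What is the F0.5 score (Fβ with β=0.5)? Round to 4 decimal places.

0.8496

Fβ = (1+β²)·TP / ((1+β²)·TP + β²·FN + FP), with β²=1/4
= 1.25·61 / (1.25·61 + 0.25·14 + 10) = 0.8496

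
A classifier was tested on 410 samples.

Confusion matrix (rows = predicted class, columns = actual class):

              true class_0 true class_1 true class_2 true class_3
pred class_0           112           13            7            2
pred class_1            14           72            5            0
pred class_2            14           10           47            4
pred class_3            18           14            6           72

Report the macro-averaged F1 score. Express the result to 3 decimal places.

0.731

Per-class F1 score (2·TP/(2·TP+FP+FN)):
  class_0: TP=112, FP=13+7+2=22, FN=14+14+18=46 → 224/292 = 0.7671
  class_1: TP=72, FP=14+5+0=19, FN=13+10+14=37 → 144/200 = 0.7200
  class_2: TP=47, FP=14+10+4=28, FN=7+5+6=18 → 94/140 = 0.6714
  class_3: TP=72, FP=18+14+6=38, FN=2+0+4=6 → 144/188 = 0.7660
Macro-F1 score = mean = (0.7671 + 0.7200 + 0.6714 + 0.7660) / 4 = 0.731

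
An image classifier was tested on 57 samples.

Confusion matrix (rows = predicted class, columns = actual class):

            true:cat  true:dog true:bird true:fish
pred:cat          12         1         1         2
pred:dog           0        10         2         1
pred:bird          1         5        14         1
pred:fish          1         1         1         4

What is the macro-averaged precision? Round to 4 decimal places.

0.6893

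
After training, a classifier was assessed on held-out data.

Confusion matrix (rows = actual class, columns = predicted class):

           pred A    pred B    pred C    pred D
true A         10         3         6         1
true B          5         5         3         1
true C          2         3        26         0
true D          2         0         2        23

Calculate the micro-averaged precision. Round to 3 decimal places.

0.696

Micro-averaging pools counts across classes: ΣTP=64, ΣFP=28, ΣFN=28.
Micro-precision = TP/(TP+FP) on pooled counts = 0.696 (equals overall accuracy in single-label multiclass).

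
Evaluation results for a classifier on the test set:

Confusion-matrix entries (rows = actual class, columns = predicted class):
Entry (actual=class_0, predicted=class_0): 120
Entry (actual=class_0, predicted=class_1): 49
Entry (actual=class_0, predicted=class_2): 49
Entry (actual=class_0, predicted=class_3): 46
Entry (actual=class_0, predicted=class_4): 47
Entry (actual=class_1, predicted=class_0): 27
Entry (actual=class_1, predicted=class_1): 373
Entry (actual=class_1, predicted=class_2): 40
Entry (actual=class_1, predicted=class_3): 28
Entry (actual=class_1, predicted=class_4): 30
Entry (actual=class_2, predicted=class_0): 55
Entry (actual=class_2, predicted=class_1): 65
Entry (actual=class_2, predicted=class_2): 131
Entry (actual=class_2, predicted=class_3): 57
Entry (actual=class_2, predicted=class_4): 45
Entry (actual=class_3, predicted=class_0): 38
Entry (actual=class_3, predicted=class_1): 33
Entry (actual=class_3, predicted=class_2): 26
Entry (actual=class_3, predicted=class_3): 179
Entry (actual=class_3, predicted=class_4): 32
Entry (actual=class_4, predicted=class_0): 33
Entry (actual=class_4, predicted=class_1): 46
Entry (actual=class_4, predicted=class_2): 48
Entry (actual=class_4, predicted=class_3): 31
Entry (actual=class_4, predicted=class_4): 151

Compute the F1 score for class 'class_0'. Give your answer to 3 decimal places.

0.411

Take TP from the diagonal, FP from the rest of the 'class_0' prediction marginal, FN from the rest of the 'class_0' actual marginal.
F1 score = 2·TP/(2·TP+FP+FN).
class_0: TP=120, FP=27+55+38+33=153, FN=49+49+46+47=191 → 240/584 = 0.4110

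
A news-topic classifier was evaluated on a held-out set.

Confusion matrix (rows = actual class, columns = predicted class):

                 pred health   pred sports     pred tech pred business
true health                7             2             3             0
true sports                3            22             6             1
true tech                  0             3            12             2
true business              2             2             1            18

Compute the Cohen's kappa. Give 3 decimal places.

Observed agreement pₒ = trace/N = 59/84 = 0.7024
Expected agreement pₑ = Σ (rowᵢ·colᵢ)/N² = (12·12 + 32·29 + 17·22 + 23·21)/84² = 0.2734
κ = (pₒ − pₑ)/(1 − pₑ) = (0.7024 − 0.2734)/(1 − 0.2734) = 0.590

0.590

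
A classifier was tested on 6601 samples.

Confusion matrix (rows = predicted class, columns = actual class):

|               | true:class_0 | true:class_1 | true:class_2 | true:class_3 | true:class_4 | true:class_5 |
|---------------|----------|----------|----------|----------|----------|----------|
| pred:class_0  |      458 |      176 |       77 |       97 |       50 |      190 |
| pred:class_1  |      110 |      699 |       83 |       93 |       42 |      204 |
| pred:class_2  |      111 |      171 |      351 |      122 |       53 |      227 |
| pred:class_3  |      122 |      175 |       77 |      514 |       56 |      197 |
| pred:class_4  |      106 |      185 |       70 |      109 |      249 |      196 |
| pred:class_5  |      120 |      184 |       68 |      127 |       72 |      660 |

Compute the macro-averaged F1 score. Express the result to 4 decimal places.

Per-class F1 score (2·TP/(2·TP+FP+FN)):
  class_0: TP=458, FP=176+77+97+50+190=590, FN=110+111+122+106+120=569 → 916/2075 = 0.44145
  class_1: TP=699, FP=110+83+93+42+204=532, FN=176+171+175+185+184=891 → 1398/2821 = 0.49557
  class_2: TP=351, FP=111+171+122+53+227=684, FN=77+83+77+70+68=375 → 702/1761 = 0.39864
  class_3: TP=514, FP=122+175+77+56+197=627, FN=97+93+122+109+127=548 → 1028/2203 = 0.46664
  class_4: TP=249, FP=106+185+70+109+196=666, FN=50+42+53+56+72=273 → 498/1437 = 0.34656
  class_5: TP=660, FP=120+184+68+127+72=571, FN=190+204+227+197+196=1014 → 1320/2905 = 0.45439
Macro-F1 score = mean = (0.44145 + 0.49557 + 0.39864 + 0.46664 + 0.34656 + 0.45439) / 6 = 0.4339

0.4339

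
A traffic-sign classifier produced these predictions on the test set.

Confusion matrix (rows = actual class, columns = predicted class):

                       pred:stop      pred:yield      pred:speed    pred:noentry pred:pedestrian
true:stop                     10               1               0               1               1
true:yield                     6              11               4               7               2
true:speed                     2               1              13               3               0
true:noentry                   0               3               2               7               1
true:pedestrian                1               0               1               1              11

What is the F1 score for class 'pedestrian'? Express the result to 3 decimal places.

0.759

F1 score = 2·TP/(2·TP+FP+FN).
pedestrian: TP=11, FP=1+2+0+1=4, FN=1+0+1+1=3 → 22/29 = 0.7586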